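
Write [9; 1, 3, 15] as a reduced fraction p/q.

Fold from the inside: start with 15/1.
  3 + 1/15 = 46/15
  1 + 15/46 = 61/46
  9 + 46/61 = 595/61

595/61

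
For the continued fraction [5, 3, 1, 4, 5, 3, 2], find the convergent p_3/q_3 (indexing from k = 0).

Using pₖ = aₖpₖ₋₁ + pₖ₋₂, qₖ = aₖqₖ₋₁ + qₖ₋₂ (with p₋₁=1, p₋₂=0, q₋₁=0, q₋₂=1):
  k=0: a=5, p=5, q=1
  k=1: a=3, p=16, q=3
  k=2: a=1, p=21, q=4
  k=3: a=4, p=100, q=19

100/19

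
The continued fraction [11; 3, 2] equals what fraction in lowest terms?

Fold from the inside: start with 2/1.
  3 + 1/2 = 7/2
  11 + 2/7 = 79/7

79/7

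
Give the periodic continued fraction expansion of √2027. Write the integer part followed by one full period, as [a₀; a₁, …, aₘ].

[45; 45, 90]

a₀ = ⌊√2027⌋ = 45.
With m₀=0, d₀=1 and mₖ₊₁ = dₖaₖ − mₖ, dₖ₊₁ = (n − mₖ₊₁²)/dₖ, aₖ₊₁ = ⌊(a₀+mₖ₊₁)/dₖ₊₁⌋:
  k=1: m=45, d=2, a=45
  k=2: m=45, d=1, a=90
d=1 and a=2a₀=90 at k=2, so the next step gives (m, d) = (45, 2) again — its k=1 value — and the period has length 2.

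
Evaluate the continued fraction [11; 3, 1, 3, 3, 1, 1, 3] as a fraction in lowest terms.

Using pₖ = aₖpₖ₋₁ + pₖ₋₂ and qₖ = aₖqₖ₋₁ + qₖ₋₂:
  k=0: a=11, p=11, q=1
  k=1: a=3, p=34, q=3
  k=2: a=1, p=45, q=4
  k=3: a=3, p=169, q=15
  k=4: a=3, p=552, q=49
  k=5: a=1, p=721, q=64
  k=6: a=1, p=1273, q=113
  k=7: a=3, p=4540, q=403

4540/403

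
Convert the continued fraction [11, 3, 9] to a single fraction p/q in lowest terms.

317/28

Fold from the inside: start with 9/1.
  3 + 1/9 = 28/9
  11 + 9/28 = 317/28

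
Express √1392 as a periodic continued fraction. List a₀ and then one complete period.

[37; 3, 4, 3, 74]

a₀ = ⌊√1392⌋ = 37.
With m₀=0, d₀=1 and mₖ₊₁ = dₖaₖ − mₖ, dₖ₊₁ = (n − mₖ₊₁²)/dₖ, aₖ₊₁ = ⌊(a₀+mₖ₊₁)/dₖ₊₁⌋:
  k=1: m=37, d=23, a=3
  k=2: m=32, d=16, a=4
  k=3: m=32, d=23, a=3
  k=4: m=37, d=1, a=74
d=1 and a=2a₀=74 at k=4, so the next step gives (m, d) = (37, 23) again — its k=1 value — and the period has length 4.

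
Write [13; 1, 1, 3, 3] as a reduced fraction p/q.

Fold from the inside: start with 3/1.
  3 + 1/3 = 10/3
  1 + 3/10 = 13/10
  1 + 10/13 = 23/13
  13 + 13/23 = 312/23

312/23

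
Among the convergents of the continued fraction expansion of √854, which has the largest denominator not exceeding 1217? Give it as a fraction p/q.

√854 = [29; 4, 2, 11, 4, 11, 2, 4, 58, …] (period length 8).
Convergents:
  p_0/q_0 = 29/1
  p_1/q_1 = 117/4
  p_2/q_2 = 263/9
  p_3/q_3 = 3010/103
  p_4/q_4 = 12303/421
  p_5/q_5 = 138343/4734
q_4 = 421 ≤ 1217 < 4734 = q_5, so the answer is 12303/421.

12303/421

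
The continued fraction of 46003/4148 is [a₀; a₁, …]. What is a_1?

11

46003 = 11·4148 + 375   →  a_0 = 11
4148 = 11·375 + 23   →  a_1 = 11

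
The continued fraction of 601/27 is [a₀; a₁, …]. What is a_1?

3

601 = 22·27 + 7   →  a_0 = 22
27 = 3·7 + 6   →  a_1 = 3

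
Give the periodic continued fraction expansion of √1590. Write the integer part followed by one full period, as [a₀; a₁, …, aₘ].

a₀ = ⌊√1590⌋ = 39.

[39; 1, 6, 1, 78]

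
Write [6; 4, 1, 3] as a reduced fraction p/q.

Fold from the inside: start with 3/1.
  1 + 1/3 = 4/3
  4 + 3/4 = 19/4
  6 + 4/19 = 118/19

118/19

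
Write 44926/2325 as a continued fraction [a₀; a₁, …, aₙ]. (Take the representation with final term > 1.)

44926 = 19*2325 + 751
2325 = 3*751 + 72
751 = 10*72 + 31
72 = 2*31 + 10
31 = 3*10 + 1
10 = 10*1 + 0  (stop)
So 44926/2325 = [19; 3, 10, 2, 3, 10].

[19; 3, 10, 2, 3, 10]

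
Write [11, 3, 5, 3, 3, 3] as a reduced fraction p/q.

6313/558

Fold from the inside: start with 3/1.
  3 + 1/3 = 10/3
  3 + 3/10 = 33/10
  5 + 10/33 = 175/33
  3 + 33/175 = 558/175
  11 + 175/558 = 6313/558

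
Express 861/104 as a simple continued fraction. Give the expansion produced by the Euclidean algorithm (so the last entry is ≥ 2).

[8; 3, 1, 1, 2, 2, 2]

861 = 8·104 + 29
104 = 3·29 + 17
29 = 1·17 + 12
17 = 1·12 + 5
12 = 2·5 + 2
5 = 2·2 + 1
2 = 2·1 + 0  (stop)
So 861/104 = [8; 3, 1, 1, 2, 2, 2].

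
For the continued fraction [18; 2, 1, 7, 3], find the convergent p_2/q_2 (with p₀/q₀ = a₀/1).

Using pₖ = aₖpₖ₋₁ + pₖ₋₂, qₖ = aₖqₖ₋₁ + qₖ₋₂ (with p₋₁=1, p₋₂=0, q₋₁=0, q₋₂=1):
  k=0: a=18, p=18, q=1
  k=1: a=2, p=37, q=2
  k=2: a=1, p=55, q=3

55/3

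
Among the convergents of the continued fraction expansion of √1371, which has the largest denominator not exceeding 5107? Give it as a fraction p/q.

√1371 = [37; 37, 74, …] (period length 2).
Convergents:
  p_0/q_0 = 37/1
  p_1/q_1 = 1370/37
  p_2/q_2 = 101417/2739
  p_3/q_3 = 3753799/101380
q_2 = 2739 ≤ 5107 < 101380 = q_3, so the answer is 101417/2739.

101417/2739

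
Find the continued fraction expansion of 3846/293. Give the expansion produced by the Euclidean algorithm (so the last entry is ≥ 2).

[13; 7, 1, 11, 3]

3846 = 13*293 + 37
293 = 7*37 + 34
37 = 1*34 + 3
34 = 11*3 + 1
3 = 3*1 + 0  (stop)
So 3846/293 = [13; 7, 1, 11, 3].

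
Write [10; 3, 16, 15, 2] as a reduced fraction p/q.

Fold from the inside: start with 2/1.
  15 + 1/2 = 31/2
  16 + 2/31 = 498/31
  3 + 31/498 = 1525/498
  10 + 498/1525 = 15748/1525

15748/1525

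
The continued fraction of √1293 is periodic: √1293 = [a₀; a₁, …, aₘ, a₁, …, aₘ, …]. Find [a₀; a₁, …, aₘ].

a₀ = ⌊√1293⌋ = 35.
With m₀=0, d₀=1 and mₖ₊₁ = dₖaₖ − mₖ, dₖ₊₁ = (n − mₖ₊₁²)/dₖ, aₖ₊₁ = ⌊(a₀+mₖ₊₁)/dₖ₊₁⌋:
  k=1: m=35, d=68, a=1
  k=2: m=33, d=3, a=22
  k=3: m=33, d=68, a=1
  k=4: m=35, d=1, a=70
d=1 and a=2a₀=70 at k=4, so the next step gives (m, d) = (35, 68) again — its k=1 value — and the period has length 4.

[35; 1, 22, 1, 70]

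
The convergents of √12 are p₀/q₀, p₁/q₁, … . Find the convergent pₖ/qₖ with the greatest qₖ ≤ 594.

1351/390

√12 = [3; 2, 6, …] (period length 2).
Convergents:
  p_0/q_0 = 3/1
  p_1/q_1 = 7/2
  p_2/q_2 = 45/13
  p_3/q_3 = 97/28
  p_4/q_4 = 627/181
  p_5/q_5 = 1351/390
  p_6/q_6 = 8733/2521
q_5 = 390 ≤ 594 < 2521 = q_6, so the answer is 1351/390.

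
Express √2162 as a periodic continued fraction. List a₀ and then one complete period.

a₀ = ⌊√2162⌋ = 46.
With m₀=0, d₀=1 and mₖ₊₁ = dₖaₖ − mₖ, dₖ₊₁ = (n − mₖ₊₁²)/dₖ, aₖ₊₁ = ⌊(a₀+mₖ₊₁)/dₖ₊₁⌋:
  k=1: m=46, d=46, a=2
  k=2: m=46, d=1, a=92
d=1 and a=2a₀=92 at k=2, so the next step gives (m, d) = (46, 46) again — its k=1 value — and the period has length 2.

[46; 2, 92]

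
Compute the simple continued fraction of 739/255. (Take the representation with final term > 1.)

[2; 1, 8, 1, 4, 5]

739 = 2×255 + 229
255 = 1×229 + 26
229 = 8×26 + 21
26 = 1×21 + 5
21 = 4×5 + 1
5 = 5×1 + 0  (stop)
So 739/255 = [2; 1, 8, 1, 4, 5].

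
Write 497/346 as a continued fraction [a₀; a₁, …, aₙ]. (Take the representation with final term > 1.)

497 = 1·346 + 151
346 = 2·151 + 44
151 = 3·44 + 19
44 = 2·19 + 6
19 = 3·6 + 1
6 = 6·1 + 0  (stop)
So 497/346 = [1; 2, 3, 2, 3, 6].

[1; 2, 3, 2, 3, 6]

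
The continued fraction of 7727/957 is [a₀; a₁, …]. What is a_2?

2

7727 = 8·957 + 71   →  a_0 = 8
957 = 13·71 + 34   →  a_1 = 13
71 = 2·34 + 3   →  a_2 = 2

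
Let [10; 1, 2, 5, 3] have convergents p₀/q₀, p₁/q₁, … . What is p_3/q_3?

Using pₖ = aₖpₖ₋₁ + pₖ₋₂, qₖ = aₖqₖ₋₁ + qₖ₋₂ (with p₋₁=1, p₋₂=0, q₋₁=0, q₋₂=1):
  k=0: a=10, p=10, q=1
  k=1: a=1, p=11, q=1
  k=2: a=2, p=32, q=3
  k=3: a=5, p=171, q=16

171/16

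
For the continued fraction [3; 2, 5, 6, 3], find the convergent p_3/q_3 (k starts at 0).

Using pₖ = aₖpₖ₋₁ + pₖ₋₂, qₖ = aₖqₖ₋₁ + qₖ₋₂ (with p₋₁=1, p₋₂=0, q₋₁=0, q₋₂=1):
  k=0: a=3, p=3, q=1
  k=1: a=2, p=7, q=2
  k=2: a=5, p=38, q=11
  k=3: a=6, p=235, q=68

235/68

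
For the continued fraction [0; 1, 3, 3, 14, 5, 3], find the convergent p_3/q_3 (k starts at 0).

10/13

Using pₖ = aₖpₖ₋₁ + pₖ₋₂, qₖ = aₖqₖ₋₁ + qₖ₋₂ (with p₋₁=1, p₋₂=0, q₋₁=0, q₋₂=1):
  k=0: a=0, p=0, q=1
  k=1: a=1, p=1, q=1
  k=2: a=3, p=3, q=4
  k=3: a=3, p=10, q=13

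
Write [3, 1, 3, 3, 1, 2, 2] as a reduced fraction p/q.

Using pₖ = aₖpₖ₋₁ + pₖ₋₂ and qₖ = aₖqₖ₋₁ + qₖ₋₂:
  k=0: a=3, p=3, q=1
  k=1: a=1, p=4, q=1
  k=2: a=3, p=15, q=4
  k=3: a=3, p=49, q=13
  k=4: a=1, p=64, q=17
  k=5: a=2, p=177, q=47
  k=6: a=2, p=418, q=111

418/111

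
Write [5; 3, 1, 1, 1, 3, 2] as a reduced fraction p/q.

480/91

Fold from the inside: start with 2/1.
  3 + 1/2 = 7/2
  1 + 2/7 = 9/7
  1 + 7/9 = 16/9
  1 + 9/16 = 25/16
  3 + 16/25 = 91/25
  5 + 25/91 = 480/91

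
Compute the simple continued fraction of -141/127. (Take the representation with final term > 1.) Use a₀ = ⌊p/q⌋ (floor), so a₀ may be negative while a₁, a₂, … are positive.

-141 = -2·127 + 113
127 = 1·113 + 14
113 = 8·14 + 1
14 = 14·1 + 0  (stop)
So -141/127 = [-2; 1, 8, 14].

[-2; 1, 8, 14]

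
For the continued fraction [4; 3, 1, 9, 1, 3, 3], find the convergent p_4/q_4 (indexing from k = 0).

183/43

Using pₖ = aₖpₖ₋₁ + pₖ₋₂, qₖ = aₖqₖ₋₁ + qₖ₋₂ (with p₋₁=1, p₋₂=0, q₋₁=0, q₋₂=1):
  k=0: a=4, p=4, q=1
  k=1: a=3, p=13, q=3
  k=2: a=1, p=17, q=4
  k=3: a=9, p=166, q=39
  k=4: a=1, p=183, q=43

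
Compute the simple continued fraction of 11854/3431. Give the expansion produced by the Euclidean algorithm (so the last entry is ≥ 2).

11854 = 3*3431 + 1561
3431 = 2*1561 + 309
1561 = 5*309 + 16
309 = 19*16 + 5
16 = 3*5 + 1
5 = 5*1 + 0  (stop)
So 11854/3431 = [3; 2, 5, 19, 3, 5].

[3; 2, 5, 19, 3, 5]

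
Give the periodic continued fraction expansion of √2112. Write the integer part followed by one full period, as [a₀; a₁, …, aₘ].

[45; 1, 21, 1, 90]

a₀ = ⌊√2112⌋ = 45.
With m₀=0, d₀=1 and mₖ₊₁ = dₖaₖ − mₖ, dₖ₊₁ = (n − mₖ₊₁²)/dₖ, aₖ₊₁ = ⌊(a₀+mₖ₊₁)/dₖ₊₁⌋:
  k=1: m=45, d=87, a=1
  k=2: m=42, d=4, a=21
  k=3: m=42, d=87, a=1
  k=4: m=45, d=1, a=90
d=1 and a=2a₀=90 at k=4, so the next step gives (m, d) = (45, 87) again — its k=1 value — and the period has length 4.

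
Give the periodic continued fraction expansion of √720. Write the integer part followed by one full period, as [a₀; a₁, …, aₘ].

[26; 1, 4, 1, 52]

a₀ = ⌊√720⌋ = 26.
With m₀=0, d₀=1 and mₖ₊₁ = dₖaₖ − mₖ, dₖ₊₁ = (n − mₖ₊₁²)/dₖ, aₖ₊₁ = ⌊(a₀+mₖ₊₁)/dₖ₊₁⌋:
  k=1: m=26, d=44, a=1
  k=2: m=18, d=9, a=4
  k=3: m=18, d=44, a=1
  k=4: m=26, d=1, a=52
d=1 and a=2a₀=52 at k=4, so the next step gives (m, d) = (26, 44) again — its k=1 value — and the period has length 4.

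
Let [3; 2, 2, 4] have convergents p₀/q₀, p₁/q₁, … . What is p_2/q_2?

17/5

Using pₖ = aₖpₖ₋₁ + pₖ₋₂, qₖ = aₖqₖ₋₁ + qₖ₋₂ (with p₋₁=1, p₋₂=0, q₋₁=0, q₋₂=1):
  k=0: a=3, p=3, q=1
  k=1: a=2, p=7, q=2
  k=2: a=2, p=17, q=5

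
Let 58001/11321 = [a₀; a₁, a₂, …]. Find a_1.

58001 = 5·11321 + 1396   →  a_0 = 5
11321 = 8·1396 + 153   →  a_1 = 8

8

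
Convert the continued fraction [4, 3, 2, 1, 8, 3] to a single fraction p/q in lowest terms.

1165/271

Using pₖ = aₖpₖ₋₁ + pₖ₋₂ and qₖ = aₖqₖ₋₁ + qₖ₋₂:
  k=0: a=4, p=4, q=1
  k=1: a=3, p=13, q=3
  k=2: a=2, p=30, q=7
  k=3: a=1, p=43, q=10
  k=4: a=8, p=374, q=87
  k=5: a=3, p=1165, q=271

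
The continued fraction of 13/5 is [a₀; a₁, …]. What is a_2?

13 = 2·5 + 3   →  a_0 = 2
5 = 1·3 + 2   →  a_1 = 1
3 = 1·2 + 1   →  a_2 = 1

1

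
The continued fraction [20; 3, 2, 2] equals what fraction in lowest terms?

345/17

Using pₖ = aₖpₖ₋₁ + pₖ₋₂ and qₖ = aₖqₖ₋₁ + qₖ₋₂:
  k=0: a=20, p=20, q=1
  k=1: a=3, p=61, q=3
  k=2: a=2, p=142, q=7
  k=3: a=2, p=345, q=17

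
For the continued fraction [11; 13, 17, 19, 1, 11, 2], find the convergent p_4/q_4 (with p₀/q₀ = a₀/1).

49324/4453

Using pₖ = aₖpₖ₋₁ + pₖ₋₂, qₖ = aₖqₖ₋₁ + qₖ₋₂ (with p₋₁=1, p₋₂=0, q₋₁=0, q₋₂=1):
  k=0: a=11, p=11, q=1
  k=1: a=13, p=144, q=13
  k=2: a=17, p=2459, q=222
  k=3: a=19, p=46865, q=4231
  k=4: a=1, p=49324, q=4453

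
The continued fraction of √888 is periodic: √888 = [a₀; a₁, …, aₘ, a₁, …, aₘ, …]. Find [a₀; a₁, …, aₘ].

[29; 1, 3, 1, 58]

a₀ = ⌊√888⌋ = 29.
With m₀=0, d₀=1 and mₖ₊₁ = dₖaₖ − mₖ, dₖ₊₁ = (n − mₖ₊₁²)/dₖ, aₖ₊₁ = ⌊(a₀+mₖ₊₁)/dₖ₊₁⌋:
  k=1: m=29, d=47, a=1
  k=2: m=18, d=12, a=3
  k=3: m=18, d=47, a=1
  k=4: m=29, d=1, a=58
d=1 and a=2a₀=58 at k=4, so the next step gives (m, d) = (29, 47) again — its k=1 value — and the period has length 4.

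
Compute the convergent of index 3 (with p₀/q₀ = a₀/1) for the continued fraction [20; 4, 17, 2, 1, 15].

Using pₖ = aₖpₖ₋₁ + pₖ₋₂, qₖ = aₖqₖ₋₁ + qₖ₋₂ (with p₋₁=1, p₋₂=0, q₋₁=0, q₋₂=1):
  k=0: a=20, p=20, q=1
  k=1: a=4, p=81, q=4
  k=2: a=17, p=1397, q=69
  k=3: a=2, p=2875, q=142

2875/142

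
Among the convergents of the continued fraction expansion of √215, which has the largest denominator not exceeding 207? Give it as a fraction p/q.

√215 = [14; 1, 1, 1, 28, …] (period length 4).
Convergents:
  p_0/q_0 = 14/1
  p_1/q_1 = 15/1
  p_2/q_2 = 29/2
  p_3/q_3 = 44/3
  p_4/q_4 = 1261/86
  p_5/q_5 = 1305/89
  p_6/q_6 = 2566/175
  p_7/q_7 = 3871/264
q_6 = 175 ≤ 207 < 264 = q_7, so the answer is 2566/175.

2566/175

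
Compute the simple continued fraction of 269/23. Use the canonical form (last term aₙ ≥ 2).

[11; 1, 2, 3, 2]

269 = 11*23 + 16
23 = 1*16 + 7
16 = 2*7 + 2
7 = 3*2 + 1
2 = 2*1 + 0  (stop)
So 269/23 = [11; 1, 2, 3, 2].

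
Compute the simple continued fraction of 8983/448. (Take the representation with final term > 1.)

8983 = 20*448 + 23
448 = 19*23 + 11
23 = 2*11 + 1
11 = 11*1 + 0  (stop)
So 8983/448 = [20; 19, 2, 11].

[20; 19, 2, 11]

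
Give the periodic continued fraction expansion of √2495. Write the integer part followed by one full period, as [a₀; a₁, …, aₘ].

a₀ = ⌊√2495⌋ = 49.
With m₀=0, d₀=1 and mₖ₊₁ = dₖaₖ − mₖ, dₖ₊₁ = (n − mₖ₊₁²)/dₖ, aₖ₊₁ = ⌊(a₀+mₖ₊₁)/dₖ₊₁⌋:
  k=1: m=49, d=94, a=1
  k=2: m=45, d=5, a=18
  k=3: m=45, d=94, a=1
  k=4: m=49, d=1, a=98
d=1 and a=2a₀=98 at k=4, so the next step gives (m, d) = (49, 94) again — its k=1 value — and the period has length 4.

[49; 1, 18, 1, 98]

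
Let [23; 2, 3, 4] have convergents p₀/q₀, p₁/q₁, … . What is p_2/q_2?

164/7

Using pₖ = aₖpₖ₋₁ + pₖ₋₂, qₖ = aₖqₖ₋₁ + qₖ₋₂ (with p₋₁=1, p₋₂=0, q₋₁=0, q₋₂=1):
  k=0: a=23, p=23, q=1
  k=1: a=2, p=47, q=2
  k=2: a=3, p=164, q=7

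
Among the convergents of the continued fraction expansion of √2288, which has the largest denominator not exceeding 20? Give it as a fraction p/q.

287/6

√2288 = [47; 1, 4, 1, 94, …] (period length 4).
Convergents:
  p_0/q_0 = 47/1
  p_1/q_1 = 48/1
  p_2/q_2 = 239/5
  p_3/q_3 = 287/6
  p_4/q_4 = 27217/569
q_3 = 6 ≤ 20 < 569 = q_4, so the answer is 287/6.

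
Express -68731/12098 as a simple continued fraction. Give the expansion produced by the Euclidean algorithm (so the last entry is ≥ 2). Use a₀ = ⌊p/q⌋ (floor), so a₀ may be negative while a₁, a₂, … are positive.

-68731 = -6*12098 + 3857
12098 = 3*3857 + 527
3857 = 7*527 + 168
527 = 3*168 + 23
168 = 7*23 + 7
23 = 3*7 + 2
7 = 3*2 + 1
2 = 2*1 + 0  (stop)
So -68731/12098 = [-6; 3, 7, 3, 7, 3, 3, 2].

[-6; 3, 7, 3, 7, 3, 3, 2]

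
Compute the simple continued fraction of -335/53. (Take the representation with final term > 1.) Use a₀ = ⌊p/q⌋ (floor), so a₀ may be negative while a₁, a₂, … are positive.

[-7; 1, 2, 8, 2]

-335 = -7×53 + 36
53 = 1×36 + 17
36 = 2×17 + 2
17 = 8×2 + 1
2 = 2×1 + 0  (stop)
So -335/53 = [-7; 1, 2, 8, 2].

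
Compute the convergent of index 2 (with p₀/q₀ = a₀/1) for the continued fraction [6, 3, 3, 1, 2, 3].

Using pₖ = aₖpₖ₋₁ + pₖ₋₂, qₖ = aₖqₖ₋₁ + qₖ₋₂ (with p₋₁=1, p₋₂=0, q₋₁=0, q₋₂=1):
  k=0: a=6, p=6, q=1
  k=1: a=3, p=19, q=3
  k=2: a=3, p=63, q=10

63/10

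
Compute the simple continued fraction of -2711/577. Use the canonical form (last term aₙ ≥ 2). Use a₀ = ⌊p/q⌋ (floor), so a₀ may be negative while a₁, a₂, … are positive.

-2711 = -5·577 + 174
577 = 3·174 + 55
174 = 3·55 + 9
55 = 6·9 + 1
9 = 9·1 + 0  (stop)
So -2711/577 = [-5; 3, 3, 6, 9].

[-5; 3, 3, 6, 9]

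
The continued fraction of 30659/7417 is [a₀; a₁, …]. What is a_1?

7

30659 = 4·7417 + 991   →  a_0 = 4
7417 = 7·991 + 480   →  a_1 = 7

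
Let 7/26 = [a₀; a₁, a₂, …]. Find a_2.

1

7 = 0·26 + 7   →  a_0 = 0
26 = 3·7 + 5   →  a_1 = 3
7 = 1·5 + 2   →  a_2 = 1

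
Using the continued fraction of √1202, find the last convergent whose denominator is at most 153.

√1202 = [34; 1, 2, 34, 2, 1, 68, …] (period length 6).
Convergents:
  p_0/q_0 = 34/1
  p_1/q_1 = 35/1
  p_2/q_2 = 104/3
  p_3/q_3 = 3571/103
  p_4/q_4 = 7246/209
q_3 = 103 ≤ 153 < 209 = q_4, so the answer is 3571/103.

3571/103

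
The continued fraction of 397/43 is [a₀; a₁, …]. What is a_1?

4

397 = 9·43 + 10   →  a_0 = 9
43 = 4·10 + 3   →  a_1 = 4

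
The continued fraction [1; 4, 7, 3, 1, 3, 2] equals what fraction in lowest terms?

Fold from the inside: start with 2/1.
  3 + 1/2 = 7/2
  1 + 2/7 = 9/7
  3 + 7/9 = 34/9
  7 + 9/34 = 247/34
  4 + 34/247 = 1022/247
  1 + 247/1022 = 1269/1022

1269/1022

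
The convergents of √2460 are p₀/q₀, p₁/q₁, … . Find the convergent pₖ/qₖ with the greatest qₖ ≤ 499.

18401/371

√2460 = [49; 1, 1, 2, 24, 2, 1, 1, 98, …] (period length 8).
Convergents:
  p_0/q_0 = 49/1
  p_1/q_1 = 50/1
  p_2/q_2 = 99/2
  p_3/q_3 = 248/5
  p_4/q_4 = 6051/122
  p_5/q_5 = 12350/249
  p_6/q_6 = 18401/371
  p_7/q_7 = 30751/620
q_6 = 371 ≤ 499 < 620 = q_7, so the answer is 18401/371.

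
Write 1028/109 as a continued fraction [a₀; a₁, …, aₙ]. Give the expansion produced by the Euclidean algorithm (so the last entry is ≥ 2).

1028 = 9*109 + 47
109 = 2*47 + 15
47 = 3*15 + 2
15 = 7*2 + 1
2 = 2*1 + 0  (stop)
So 1028/109 = [9; 2, 3, 7, 2].

[9; 2, 3, 7, 2]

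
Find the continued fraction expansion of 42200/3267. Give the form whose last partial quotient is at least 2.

[12; 1, 11, 18, 15]

42200 = 12×3267 + 2996
3267 = 1×2996 + 271
2996 = 11×271 + 15
271 = 18×15 + 1
15 = 15×1 + 0  (stop)
So 42200/3267 = [12; 1, 11, 18, 15].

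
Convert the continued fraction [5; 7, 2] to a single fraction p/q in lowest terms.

Fold from the inside: start with 2/1.
  7 + 1/2 = 15/2
  5 + 2/15 = 77/15

77/15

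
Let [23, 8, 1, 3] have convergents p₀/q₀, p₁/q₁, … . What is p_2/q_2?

Using pₖ = aₖpₖ₋₁ + pₖ₋₂, qₖ = aₖqₖ₋₁ + qₖ₋₂ (with p₋₁=1, p₋₂=0, q₋₁=0, q₋₂=1):
  k=0: a=23, p=23, q=1
  k=1: a=8, p=185, q=8
  k=2: a=1, p=208, q=9

208/9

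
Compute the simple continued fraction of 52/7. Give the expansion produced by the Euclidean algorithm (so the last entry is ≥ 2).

[7; 2, 3]

52 = 7·7 + 3
7 = 2·3 + 1
3 = 3·1 + 0  (stop)
So 52/7 = [7; 2, 3].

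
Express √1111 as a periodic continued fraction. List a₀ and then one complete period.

a₀ = ⌊√1111⌋ = 33.
With m₀=0, d₀=1 and mₖ₊₁ = dₖaₖ − mₖ, dₖ₊₁ = (n − mₖ₊₁²)/dₖ, aₖ₊₁ = ⌊(a₀+mₖ₊₁)/dₖ₊₁⌋:
  k=1: m=33, d=22, a=3
  k=2: m=33, d=1, a=66
d=1 and a=2a₀=66 at k=2, so the next step gives (m, d) = (33, 22) again — its k=1 value — and the period has length 2.

[33; 3, 66]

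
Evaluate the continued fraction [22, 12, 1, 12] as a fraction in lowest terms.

Fold from the inside: start with 12/1.
  1 + 1/12 = 13/12
  12 + 12/13 = 168/13
  22 + 13/168 = 3709/168

3709/168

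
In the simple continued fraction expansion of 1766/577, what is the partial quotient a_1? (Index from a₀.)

16

1766 = 3·577 + 35   →  a_0 = 3
577 = 16·35 + 17   →  a_1 = 16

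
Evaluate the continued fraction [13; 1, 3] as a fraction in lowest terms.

55/4

Fold from the inside: start with 3/1.
  1 + 1/3 = 4/3
  13 + 3/4 = 55/4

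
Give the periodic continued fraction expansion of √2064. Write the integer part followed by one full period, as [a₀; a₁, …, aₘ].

a₀ = ⌊√2064⌋ = 45.

[45; 2, 3, 7, 3, 2, 90]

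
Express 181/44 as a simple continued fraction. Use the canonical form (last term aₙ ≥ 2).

181 = 4×44 + 5
44 = 8×5 + 4
5 = 1×4 + 1
4 = 4×1 + 0  (stop)
So 181/44 = [4; 8, 1, 4].

[4; 8, 1, 4]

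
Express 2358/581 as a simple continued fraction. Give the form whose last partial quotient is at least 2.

[4; 17, 11, 3]

2358 = 4×581 + 34
581 = 17×34 + 3
34 = 11×3 + 1
3 = 3×1 + 0  (stop)
So 2358/581 = [4; 17, 11, 3].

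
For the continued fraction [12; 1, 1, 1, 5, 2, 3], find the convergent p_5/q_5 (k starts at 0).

468/37

Using pₖ = aₖpₖ₋₁ + pₖ₋₂, qₖ = aₖqₖ₋₁ + qₖ₋₂ (with p₋₁=1, p₋₂=0, q₋₁=0, q₋₂=1):
  k=0: a=12, p=12, q=1
  k=1: a=1, p=13, q=1
  k=2: a=1, p=25, q=2
  k=3: a=1, p=38, q=3
  k=4: a=5, p=215, q=17
  k=5: a=2, p=468, q=37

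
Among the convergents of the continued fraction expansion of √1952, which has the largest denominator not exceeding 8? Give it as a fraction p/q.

√1952 = [44; 5, 1, 1, 21, 1, 1, 5, 88, …] (period length 8).
Convergents:
  p_0/q_0 = 44/1
  p_1/q_1 = 221/5
  p_2/q_2 = 265/6
  p_3/q_3 = 486/11
q_2 = 6 ≤ 8 < 11 = q_3, so the answer is 265/6.

265/6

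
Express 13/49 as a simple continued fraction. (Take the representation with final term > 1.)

13 = 0·49 + 13
49 = 3·13 + 10
13 = 1·10 + 3
10 = 3·3 + 1
3 = 3·1 + 0  (stop)
So 13/49 = [0; 3, 1, 3, 3].

[0; 3, 1, 3, 3]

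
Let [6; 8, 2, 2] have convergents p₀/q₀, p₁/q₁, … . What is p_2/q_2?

Using pₖ = aₖpₖ₋₁ + pₖ₋₂, qₖ = aₖqₖ₋₁ + qₖ₋₂ (with p₋₁=1, p₋₂=0, q₋₁=0, q₋₂=1):
  k=0: a=6, p=6, q=1
  k=1: a=8, p=49, q=8
  k=2: a=2, p=104, q=17

104/17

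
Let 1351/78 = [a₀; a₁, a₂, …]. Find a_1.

3

1351 = 17·78 + 25   →  a_0 = 17
78 = 3·25 + 3   →  a_1 = 3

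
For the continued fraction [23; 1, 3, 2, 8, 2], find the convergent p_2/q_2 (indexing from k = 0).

95/4

Using pₖ = aₖpₖ₋₁ + pₖ₋₂, qₖ = aₖqₖ₋₁ + qₖ₋₂ (with p₋₁=1, p₋₂=0, q₋₁=0, q₋₂=1):
  k=0: a=23, p=23, q=1
  k=1: a=1, p=24, q=1
  k=2: a=3, p=95, q=4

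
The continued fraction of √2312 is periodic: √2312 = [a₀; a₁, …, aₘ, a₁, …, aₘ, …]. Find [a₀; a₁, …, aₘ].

[48; 12, 96]

a₀ = ⌊√2312⌋ = 48.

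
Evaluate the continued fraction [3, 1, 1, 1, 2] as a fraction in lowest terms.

29/8

Fold from the inside: start with 2/1.
  1 + 1/2 = 3/2
  1 + 2/3 = 5/3
  1 + 3/5 = 8/5
  3 + 5/8 = 29/8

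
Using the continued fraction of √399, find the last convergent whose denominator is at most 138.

799/40

√399 = [19; 1, 38, …] (period length 2).
Convergents:
  p_0/q_0 = 19/1
  p_1/q_1 = 20/1
  p_2/q_2 = 779/39
  p_3/q_3 = 799/40
  p_4/q_4 = 31141/1559
q_3 = 40 ≤ 138 < 1559 = q_4, so the answer is 799/40.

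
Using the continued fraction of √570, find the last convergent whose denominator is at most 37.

√570 = [23; 1, 6, 1, 46, …] (period length 4).
Convergents:
  p_0/q_0 = 23/1
  p_1/q_1 = 24/1
  p_2/q_2 = 167/7
  p_3/q_3 = 191/8
  p_4/q_4 = 8953/375
q_3 = 8 ≤ 37 < 375 = q_4, so the answer is 191/8.

191/8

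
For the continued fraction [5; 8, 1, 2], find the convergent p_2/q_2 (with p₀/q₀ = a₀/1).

Using pₖ = aₖpₖ₋₁ + pₖ₋₂, qₖ = aₖqₖ₋₁ + qₖ₋₂ (with p₋₁=1, p₋₂=0, q₋₁=0, q₋₂=1):
  k=0: a=5, p=5, q=1
  k=1: a=8, p=41, q=8
  k=2: a=1, p=46, q=9

46/9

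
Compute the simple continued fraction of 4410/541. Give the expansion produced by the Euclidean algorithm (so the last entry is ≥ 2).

4410 = 8·541 + 82
541 = 6·82 + 49
82 = 1·49 + 33
49 = 1·33 + 16
33 = 2·16 + 1
16 = 16·1 + 0  (stop)
So 4410/541 = [8; 6, 1, 1, 2, 16].

[8; 6, 1, 1, 2, 16]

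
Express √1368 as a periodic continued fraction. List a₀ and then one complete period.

a₀ = ⌊√1368⌋ = 36.
With m₀=0, d₀=1 and mₖ₊₁ = dₖaₖ − mₖ, dₖ₊₁ = (n − mₖ₊₁²)/dₖ, aₖ₊₁ = ⌊(a₀+mₖ₊₁)/dₖ₊₁⌋:
  k=1: m=36, d=72, a=1
  k=2: m=36, d=1, a=72
d=1 and a=2a₀=72 at k=2, so the next step gives (m, d) = (36, 72) again — its k=1 value — and the period has length 2.

[36; 1, 72]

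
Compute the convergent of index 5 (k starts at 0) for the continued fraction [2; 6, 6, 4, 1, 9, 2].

4050/1873

Using pₖ = aₖpₖ₋₁ + pₖ₋₂, qₖ = aₖqₖ₋₁ + qₖ₋₂ (with p₋₁=1, p₋₂=0, q₋₁=0, q₋₂=1):
  k=0: a=2, p=2, q=1
  k=1: a=6, p=13, q=6
  k=2: a=6, p=80, q=37
  k=3: a=4, p=333, q=154
  k=4: a=1, p=413, q=191
  k=5: a=9, p=4050, q=1873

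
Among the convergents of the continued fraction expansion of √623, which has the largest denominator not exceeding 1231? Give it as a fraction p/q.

30551/1224

√623 = [24; 1, 23, 1, 48, …] (period length 4).
Convergents:
  p_0/q_0 = 24/1
  p_1/q_1 = 25/1
  p_2/q_2 = 599/24
  p_3/q_3 = 624/25
  p_4/q_4 = 30551/1224
  p_5/q_5 = 31175/1249
q_4 = 1224 ≤ 1231 < 1249 = q_5, so the answer is 30551/1224.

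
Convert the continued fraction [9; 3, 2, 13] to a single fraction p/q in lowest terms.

Using pₖ = aₖpₖ₋₁ + pₖ₋₂ and qₖ = aₖqₖ₋₁ + qₖ₋₂:
  k=0: a=9, p=9, q=1
  k=1: a=3, p=28, q=3
  k=2: a=2, p=65, q=7
  k=3: a=13, p=873, q=94

873/94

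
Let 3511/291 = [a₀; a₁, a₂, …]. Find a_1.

3511 = 12·291 + 19   →  a_0 = 12
291 = 15·19 + 6   →  a_1 = 15

15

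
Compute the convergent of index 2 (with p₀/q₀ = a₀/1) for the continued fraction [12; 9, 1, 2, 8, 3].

Using pₖ = aₖpₖ₋₁ + pₖ₋₂, qₖ = aₖqₖ₋₁ + qₖ₋₂ (with p₋₁=1, p₋₂=0, q₋₁=0, q₋₂=1):
  k=0: a=12, p=12, q=1
  k=1: a=9, p=109, q=9
  k=2: a=1, p=121, q=10

121/10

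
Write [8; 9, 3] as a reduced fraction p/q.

227/28

Using pₖ = aₖpₖ₋₁ + pₖ₋₂ and qₖ = aₖqₖ₋₁ + qₖ₋₂:
  k=0: a=8, p=8, q=1
  k=1: a=9, p=73, q=9
  k=2: a=3, p=227, q=28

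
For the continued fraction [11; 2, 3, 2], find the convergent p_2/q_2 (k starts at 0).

80/7

Using pₖ = aₖpₖ₋₁ + pₖ₋₂, qₖ = aₖqₖ₋₁ + qₖ₋₂ (with p₋₁=1, p₋₂=0, q₋₁=0, q₋₂=1):
  k=0: a=11, p=11, q=1
  k=1: a=2, p=23, q=2
  k=2: a=3, p=80, q=7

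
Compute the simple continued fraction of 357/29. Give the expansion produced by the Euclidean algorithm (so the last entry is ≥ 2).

[12; 3, 4, 2]

357 = 12·29 + 9
29 = 3·9 + 2
9 = 4·2 + 1
2 = 2·1 + 0  (stop)
So 357/29 = [12; 3, 4, 2].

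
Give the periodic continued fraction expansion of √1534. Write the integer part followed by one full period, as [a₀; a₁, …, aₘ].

[39; 6, 78]

a₀ = ⌊√1534⌋ = 39.
With m₀=0, d₀=1 and mₖ₊₁ = dₖaₖ − mₖ, dₖ₊₁ = (n − mₖ₊₁²)/dₖ, aₖ₊₁ = ⌊(a₀+mₖ₊₁)/dₖ₊₁⌋:
  k=1: m=39, d=13, a=6
  k=2: m=39, d=1, a=78
d=1 and a=2a₀=78 at k=2, so the next step gives (m, d) = (39, 13) again — its k=1 value — and the period has length 2.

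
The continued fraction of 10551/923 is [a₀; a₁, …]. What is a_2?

10551 = 11·923 + 398   →  a_0 = 11
923 = 2·398 + 127   →  a_1 = 2
398 = 3·127 + 17   →  a_2 = 3

3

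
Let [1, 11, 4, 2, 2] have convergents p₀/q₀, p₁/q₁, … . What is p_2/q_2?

49/45

Using pₖ = aₖpₖ₋₁ + pₖ₋₂, qₖ = aₖqₖ₋₁ + qₖ₋₂ (with p₋₁=1, p₋₂=0, q₋₁=0, q₋₂=1):
  k=0: a=1, p=1, q=1
  k=1: a=11, p=12, q=11
  k=2: a=4, p=49, q=45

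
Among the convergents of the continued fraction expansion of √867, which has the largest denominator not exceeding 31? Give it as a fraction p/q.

√867 = [29; 2, 4, 29, 4, 2, 58, …] (period length 6).
Convergents:
  p_0/q_0 = 29/1
  p_1/q_1 = 59/2
  p_2/q_2 = 265/9
  p_3/q_3 = 7744/263
q_2 = 9 ≤ 31 < 263 = q_3, so the answer is 265/9.

265/9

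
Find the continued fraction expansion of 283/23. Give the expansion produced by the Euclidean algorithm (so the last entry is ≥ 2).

[12; 3, 3, 2]

283 = 12×23 + 7
23 = 3×7 + 2
7 = 3×2 + 1
2 = 2×1 + 0  (stop)
So 283/23 = [12; 3, 3, 2].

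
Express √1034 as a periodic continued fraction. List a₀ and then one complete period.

[32; 6, 2, 2, 2, 6, 64]

a₀ = ⌊√1034⌋ = 32.
With m₀=0, d₀=1 and mₖ₊₁ = dₖaₖ − mₖ, dₖ₊₁ = (n − mₖ₊₁²)/dₖ, aₖ₊₁ = ⌊(a₀+mₖ₊₁)/dₖ₊₁⌋:
  k=1: m=32, d=10, a=6
  k=2: m=28, d=25, a=2
  k=3: m=22, d=22, a=2
  k=4: m=22, d=25, a=2
  k=5: m=28, d=10, a=6
  k=6: m=32, d=1, a=64
d=1 and a=2a₀=64 at k=6, so the next step gives (m, d) = (32, 10) again — its k=1 value — and the period has length 6.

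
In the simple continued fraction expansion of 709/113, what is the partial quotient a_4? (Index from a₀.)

709 = 6·113 + 31   →  a_0 = 6
113 = 3·31 + 20   →  a_1 = 3
31 = 1·20 + 11   →  a_2 = 1
20 = 1·11 + 9   →  a_3 = 1
11 = 1·9 + 2   →  a_4 = 1

1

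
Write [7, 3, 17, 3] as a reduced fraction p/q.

1165/159

Using pₖ = aₖpₖ₋₁ + pₖ₋₂ and qₖ = aₖqₖ₋₁ + qₖ₋₂:
  k=0: a=7, p=7, q=1
  k=1: a=3, p=22, q=3
  k=2: a=17, p=381, q=52
  k=3: a=3, p=1165, q=159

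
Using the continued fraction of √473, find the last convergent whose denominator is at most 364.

3806/175

√473 = [21; 1, 2, 1, 42, …] (period length 4).
Convergents:
  p_0/q_0 = 21/1
  p_1/q_1 = 22/1
  p_2/q_2 = 65/3
  p_3/q_3 = 87/4
  p_4/q_4 = 3719/171
  p_5/q_5 = 3806/175
  p_6/q_6 = 11331/521
q_5 = 175 ≤ 364 < 521 = q_6, so the answer is 3806/175.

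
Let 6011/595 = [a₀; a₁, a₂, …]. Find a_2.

1

6011 = 10·595 + 61   →  a_0 = 10
595 = 9·61 + 46   →  a_1 = 9
61 = 1·46 + 15   →  a_2 = 1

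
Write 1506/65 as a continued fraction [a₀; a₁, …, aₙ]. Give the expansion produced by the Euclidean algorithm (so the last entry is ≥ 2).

1506 = 23×65 + 11
65 = 5×11 + 10
11 = 1×10 + 1
10 = 10×1 + 0  (stop)
So 1506/65 = [23; 5, 1, 10].

[23; 5, 1, 10]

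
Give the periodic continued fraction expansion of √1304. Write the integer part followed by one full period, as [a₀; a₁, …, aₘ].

a₀ = ⌊√1304⌋ = 36.
With m₀=0, d₀=1 and mₖ₊₁ = dₖaₖ − mₖ, dₖ₊₁ = (n − mₖ₊₁²)/dₖ, aₖ₊₁ = ⌊(a₀+mₖ₊₁)/dₖ₊₁⌋:
  k=1: m=36, d=8, a=9
  k=2: m=36, d=1, a=72
d=1 and a=2a₀=72 at k=2, so the next step gives (m, d) = (36, 8) again — its k=1 value — and the period has length 2.

[36; 9, 72]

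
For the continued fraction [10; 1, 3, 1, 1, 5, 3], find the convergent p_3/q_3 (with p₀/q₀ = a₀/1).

54/5

Using pₖ = aₖpₖ₋₁ + pₖ₋₂, qₖ = aₖqₖ₋₁ + qₖ₋₂ (with p₋₁=1, p₋₂=0, q₋₁=0, q₋₂=1):
  k=0: a=10, p=10, q=1
  k=1: a=1, p=11, q=1
  k=2: a=3, p=43, q=4
  k=3: a=1, p=54, q=5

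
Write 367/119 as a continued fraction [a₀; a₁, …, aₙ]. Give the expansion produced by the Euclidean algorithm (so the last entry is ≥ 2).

367 = 3×119 + 10
119 = 11×10 + 9
10 = 1×9 + 1
9 = 9×1 + 0  (stop)
So 367/119 = [3; 11, 1, 9].

[3; 11, 1, 9]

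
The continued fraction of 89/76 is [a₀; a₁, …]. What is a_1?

89 = 1·76 + 13   →  a_0 = 1
76 = 5·13 + 11   →  a_1 = 5

5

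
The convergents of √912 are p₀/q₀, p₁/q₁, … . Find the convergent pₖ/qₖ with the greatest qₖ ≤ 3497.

√912 = [30; 5, 60, …] (period length 2).
Convergents:
  p_0/q_0 = 30/1
  p_1/q_1 = 151/5
  p_2/q_2 = 9090/301
  p_3/q_3 = 45601/1510
  p_4/q_4 = 2745150/90901
q_3 = 1510 ≤ 3497 < 90901 = q_4, so the answer is 45601/1510.

45601/1510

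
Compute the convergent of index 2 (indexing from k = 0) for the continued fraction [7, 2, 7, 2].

112/15

Using pₖ = aₖpₖ₋₁ + pₖ₋₂, qₖ = aₖqₖ₋₁ + qₖ₋₂ (with p₋₁=1, p₋₂=0, q₋₁=0, q₋₂=1):
  k=0: a=7, p=7, q=1
  k=1: a=2, p=15, q=2
  k=2: a=7, p=112, q=15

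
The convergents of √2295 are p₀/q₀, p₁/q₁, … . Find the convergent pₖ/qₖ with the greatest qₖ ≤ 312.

√2295 = [47; 1, 9, 1, 1, 1, 9, 1, 94, …] (period length 8).
Convergents:
  p_0/q_0 = 47/1
  p_1/q_1 = 48/1
  p_2/q_2 = 479/10
  p_3/q_3 = 527/11
  p_4/q_4 = 1006/21
  p_5/q_5 = 1533/32
  p_6/q_6 = 14803/309
  p_7/q_7 = 16336/341
q_6 = 309 ≤ 312 < 341 = q_7, so the answer is 14803/309.

14803/309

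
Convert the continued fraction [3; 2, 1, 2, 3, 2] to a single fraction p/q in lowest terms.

209/62

Using pₖ = aₖpₖ₋₁ + pₖ₋₂ and qₖ = aₖqₖ₋₁ + qₖ₋₂:
  k=0: a=3, p=3, q=1
  k=1: a=2, p=7, q=2
  k=2: a=1, p=10, q=3
  k=3: a=2, p=27, q=8
  k=4: a=3, p=91, q=27
  k=5: a=2, p=209, q=62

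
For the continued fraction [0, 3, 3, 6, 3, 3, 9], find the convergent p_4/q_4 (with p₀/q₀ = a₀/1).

60/199

Using pₖ = aₖpₖ₋₁ + pₖ₋₂, qₖ = aₖqₖ₋₁ + qₖ₋₂ (with p₋₁=1, p₋₂=0, q₋₁=0, q₋₂=1):
  k=0: a=0, p=0, q=1
  k=1: a=3, p=1, q=3
  k=2: a=3, p=3, q=10
  k=3: a=6, p=19, q=63
  k=4: a=3, p=60, q=199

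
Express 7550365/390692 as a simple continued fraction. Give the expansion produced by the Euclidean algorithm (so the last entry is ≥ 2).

7550365 = 19×390692 + 127217
390692 = 3×127217 + 9041
127217 = 14×9041 + 643
9041 = 14×643 + 39
643 = 16×39 + 19
39 = 2×19 + 1
19 = 19×1 + 0  (stop)
So 7550365/390692 = [19; 3, 14, 14, 16, 2, 19].

[19; 3, 14, 14, 16, 2, 19]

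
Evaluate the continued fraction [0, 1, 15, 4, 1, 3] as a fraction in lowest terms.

Using pₖ = aₖpₖ₋₁ + pₖ₋₂ and qₖ = aₖqₖ₋₁ + qₖ₋₂:
  k=0: a=0, p=0, q=1
  k=1: a=1, p=1, q=1
  k=2: a=15, p=15, q=16
  k=3: a=4, p=61, q=65
  k=4: a=1, p=76, q=81
  k=5: a=3, p=289, q=308

289/308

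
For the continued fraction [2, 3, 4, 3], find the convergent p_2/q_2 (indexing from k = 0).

Using pₖ = aₖpₖ₋₁ + pₖ₋₂, qₖ = aₖqₖ₋₁ + qₖ₋₂ (with p₋₁=1, p₋₂=0, q₋₁=0, q₋₂=1):
  k=0: a=2, p=2, q=1
  k=1: a=3, p=7, q=3
  k=2: a=4, p=30, q=13

30/13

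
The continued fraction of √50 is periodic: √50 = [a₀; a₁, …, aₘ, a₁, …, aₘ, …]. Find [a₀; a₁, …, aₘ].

a₀ = ⌊√50⌋ = 7.
With m₀=0, d₀=1 and mₖ₊₁ = dₖaₖ − mₖ, dₖ₊₁ = (n − mₖ₊₁²)/dₖ, aₖ₊₁ = ⌊(a₀+mₖ₊₁)/dₖ₊₁⌋:
  k=1: m=7, d=1, a=14
d=1 and a=2a₀=14 at k=1, so the next step gives (m, d) = (7, 1) again — its k=1 value — and the period has length 1.

[7; 14]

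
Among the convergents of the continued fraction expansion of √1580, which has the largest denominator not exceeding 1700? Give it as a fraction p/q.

50561/1272

√1580 = [39; 1, 2, 1, 78, …] (period length 4).
Convergents:
  p_0/q_0 = 39/1
  p_1/q_1 = 40/1
  p_2/q_2 = 119/3
  p_3/q_3 = 159/4
  p_4/q_4 = 12521/315
  p_5/q_5 = 12680/319
  p_6/q_6 = 37881/953
  p_7/q_7 = 50561/1272
  p_8/q_8 = 3981639/100169
q_7 = 1272 ≤ 1700 < 100169 = q_8, so the answer is 50561/1272.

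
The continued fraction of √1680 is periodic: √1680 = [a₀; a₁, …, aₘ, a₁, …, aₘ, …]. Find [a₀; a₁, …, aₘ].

[40; 1, 80]

a₀ = ⌊√1680⌋ = 40.
With m₀=0, d₀=1 and mₖ₊₁ = dₖaₖ − mₖ, dₖ₊₁ = (n − mₖ₊₁²)/dₖ, aₖ₊₁ = ⌊(a₀+mₖ₊₁)/dₖ₊₁⌋:
  k=1: m=40, d=80, a=1
  k=2: m=40, d=1, a=80
d=1 and a=2a₀=80 at k=2, so the next step gives (m, d) = (40, 80) again — its k=1 value — and the period has length 2.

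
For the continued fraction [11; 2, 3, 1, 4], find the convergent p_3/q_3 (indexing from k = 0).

Using pₖ = aₖpₖ₋₁ + pₖ₋₂, qₖ = aₖqₖ₋₁ + qₖ₋₂ (with p₋₁=1, p₋₂=0, q₋₁=0, q₋₂=1):
  k=0: a=11, p=11, q=1
  k=1: a=2, p=23, q=2
  k=2: a=3, p=80, q=7
  k=3: a=1, p=103, q=9

103/9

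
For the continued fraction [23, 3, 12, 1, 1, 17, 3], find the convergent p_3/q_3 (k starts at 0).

933/40

Using pₖ = aₖpₖ₋₁ + pₖ₋₂, qₖ = aₖqₖ₋₁ + qₖ₋₂ (with p₋₁=1, p₋₂=0, q₋₁=0, q₋₂=1):
  k=0: a=23, p=23, q=1
  k=1: a=3, p=70, q=3
  k=2: a=12, p=863, q=37
  k=3: a=1, p=933, q=40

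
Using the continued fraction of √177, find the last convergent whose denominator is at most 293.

√177 = [13; 3, 3, 2, 8, 2, 3, 3, 26, …] (period length 8).
Convergents:
  p_0/q_0 = 13/1
  p_1/q_1 = 40/3
  p_2/q_2 = 133/10
  p_3/q_3 = 306/23
  p_4/q_4 = 2581/194
  p_5/q_5 = 5468/411
q_4 = 194 ≤ 293 < 411 = q_5, so the answer is 2581/194.

2581/194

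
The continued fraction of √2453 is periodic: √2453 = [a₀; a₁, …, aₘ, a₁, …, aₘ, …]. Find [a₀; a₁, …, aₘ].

a₀ = ⌊√2453⌋ = 49.
With m₀=0, d₀=1 and mₖ₊₁ = dₖaₖ − mₖ, dₖ₊₁ = (n − mₖ₊₁²)/dₖ, aₖ₊₁ = ⌊(a₀+mₖ₊₁)/dₖ₊₁⌋:
  k=1: m=49, d=52, a=1
  k=2: m=3, d=47, a=1
  k=3: m=44, d=11, a=8
  k=4: m=44, d=47, a=1
  k=5: m=3, d=52, a=1
  k=6: m=49, d=1, a=98
d=1 and a=2a₀=98 at k=6, so the next step gives (m, d) = (49, 52) again — its k=1 value — and the period has length 6.

[49; 1, 1, 8, 1, 1, 98]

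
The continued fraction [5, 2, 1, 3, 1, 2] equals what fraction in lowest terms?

209/39

Fold from the inside: start with 2/1.
  1 + 1/2 = 3/2
  3 + 2/3 = 11/3
  1 + 3/11 = 14/11
  2 + 11/14 = 39/14
  5 + 14/39 = 209/39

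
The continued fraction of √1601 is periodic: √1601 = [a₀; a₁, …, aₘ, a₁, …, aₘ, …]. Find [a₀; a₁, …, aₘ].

a₀ = ⌊√1601⌋ = 40.
With m₀=0, d₀=1 and mₖ₊₁ = dₖaₖ − mₖ, dₖ₊₁ = (n − mₖ₊₁²)/dₖ, aₖ₊₁ = ⌊(a₀+mₖ₊₁)/dₖ₊₁⌋:
  k=1: m=40, d=1, a=80
d=1 and a=2a₀=80 at k=1, so the next step gives (m, d) = (40, 1) again — its k=1 value — and the period has length 1.

[40; 80]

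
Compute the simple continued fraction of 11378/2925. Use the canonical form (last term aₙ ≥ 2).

11378 = 3*2925 + 2603
2925 = 1*2603 + 322
2603 = 8*322 + 27
322 = 11*27 + 25
27 = 1*25 + 2
25 = 12*2 + 1
2 = 2*1 + 0  (stop)
So 11378/2925 = [3; 1, 8, 11, 1, 12, 2].

[3; 1, 8, 11, 1, 12, 2]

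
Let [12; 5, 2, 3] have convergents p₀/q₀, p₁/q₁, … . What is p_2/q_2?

Using pₖ = aₖpₖ₋₁ + pₖ₋₂, qₖ = aₖqₖ₋₁ + qₖ₋₂ (with p₋₁=1, p₋₂=0, q₋₁=0, q₋₂=1):
  k=0: a=12, p=12, q=1
  k=1: a=5, p=61, q=5
  k=2: a=2, p=134, q=11

134/11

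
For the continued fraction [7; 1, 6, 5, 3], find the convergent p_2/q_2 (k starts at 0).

55/7

Using pₖ = aₖpₖ₋₁ + pₖ₋₂, qₖ = aₖqₖ₋₁ + qₖ₋₂ (with p₋₁=1, p₋₂=0, q₋₁=0, q₋₂=1):
  k=0: a=7, p=7, q=1
  k=1: a=1, p=8, q=1
  k=2: a=6, p=55, q=7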